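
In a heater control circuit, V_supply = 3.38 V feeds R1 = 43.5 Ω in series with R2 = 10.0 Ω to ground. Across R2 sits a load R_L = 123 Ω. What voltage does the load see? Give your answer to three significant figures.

First combine the lower leg with the load: R2 ‖ R_L = 9.248 Ω.
Then V_out = V_supply · R2'/(R1 + R2') = 3.38 × 9.248/52.75 = 0.5926 V.

V_out ≈ 0.593 V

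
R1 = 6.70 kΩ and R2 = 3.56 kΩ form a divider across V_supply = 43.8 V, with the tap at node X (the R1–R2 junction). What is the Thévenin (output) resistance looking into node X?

Looking into X with the source shorted: R_th = R1·R2/(R1+R2) = 6.700 × 3.56/10.26 = 2.325 kΩ.

R_th ≈ 2.32 kΩ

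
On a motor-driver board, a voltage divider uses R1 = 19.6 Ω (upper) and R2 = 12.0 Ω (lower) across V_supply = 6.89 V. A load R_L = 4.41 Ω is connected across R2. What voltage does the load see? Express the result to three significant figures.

R2 ‖ R_L = (12.0 × 4.41)/(12.0 + 4.41) = 3.225 Ω.
Voltage divider with the loaded lower leg: V_out = 6.89 × 3.225/(19.6 + 3.225) = 6.89 × 0.1413 = 0.9735 V.

V_out ≈ 0.973 V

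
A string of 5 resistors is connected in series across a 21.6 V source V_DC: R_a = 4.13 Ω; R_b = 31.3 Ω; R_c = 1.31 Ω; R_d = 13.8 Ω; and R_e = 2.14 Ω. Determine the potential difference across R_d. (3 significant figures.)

V ≈ 5.66 V

Total series resistance ΣR = 4.13 + 31.3 + 1.31 + 13.8 + 2.14 = 52.68 Ω.
V = V_DC · R/ΣR = 21.6 × 0.2620 = 5.658 V.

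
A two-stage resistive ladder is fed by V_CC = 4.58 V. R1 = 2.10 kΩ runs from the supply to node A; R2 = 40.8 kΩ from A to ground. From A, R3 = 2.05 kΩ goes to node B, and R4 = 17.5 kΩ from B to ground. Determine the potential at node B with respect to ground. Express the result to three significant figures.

V_B ≈ 3.54 V

The second stage (R3 + R4 = 19.55 kΩ) loads node A in parallel with R2.
Effective lower resistance at A: R2 ‖ 19.55 = 13.22 kΩ.
So V_A = 4.58 × 0.8629 = 3.952 V.
Stage 2 is unloaded, so V_B = V_A · R4/(R3+R4) = 3.952 × 17.5/19.55 = 3.538 V.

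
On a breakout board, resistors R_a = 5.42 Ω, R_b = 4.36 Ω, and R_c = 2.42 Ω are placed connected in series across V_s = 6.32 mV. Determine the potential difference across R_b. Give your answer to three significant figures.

V ≈ 2.26 mV

ΣR = 5.42 + 4.36 + 2.42 = 12.20 Ω.
By the voltage-divider rule, V = 6.32 × 4.360/12.20 = 2.259 mV.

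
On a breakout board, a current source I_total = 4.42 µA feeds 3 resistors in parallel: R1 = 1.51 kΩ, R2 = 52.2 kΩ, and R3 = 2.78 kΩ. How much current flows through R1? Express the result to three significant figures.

Conductances: ΣG = 1/1.51 + 1/52.2 + 1/2.78 = 1.041 (1/kΩ).
R1 takes the fraction G_k/ΣG = 0.6623/1.041 = 0.6361, so I = 4.42 × 0.6361 = 2.812 µA.

I ≈ 2.81 µA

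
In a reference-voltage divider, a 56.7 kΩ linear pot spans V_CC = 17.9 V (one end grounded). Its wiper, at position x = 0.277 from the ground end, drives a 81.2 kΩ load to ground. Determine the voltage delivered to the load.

V_out ≈ 4.35 V

The pot divides into 40.99 kΩ above the wiper and 15.71 kΩ below.
R_L loads the lower segment: effective lower R = 13.16 kΩ.
Then V_out = V_CC · 13.16/(40.99 + 13.16) = 4.350 V.
(Unloaded: V_out = x·V_CC = 4.96 V.)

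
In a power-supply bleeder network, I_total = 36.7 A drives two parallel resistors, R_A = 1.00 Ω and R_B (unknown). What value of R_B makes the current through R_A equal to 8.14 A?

R_B ≈ 0.285 Ω

Two-branch current divider: I_A = I_total · R_B/(R_A + R_B).
8.14/36.7 = R_B/(R_A + R_B) → R_B = R_A · (0.2218)/(1 − 0.2218) = 1.00 × 0.2850 = 0.2850 Ω.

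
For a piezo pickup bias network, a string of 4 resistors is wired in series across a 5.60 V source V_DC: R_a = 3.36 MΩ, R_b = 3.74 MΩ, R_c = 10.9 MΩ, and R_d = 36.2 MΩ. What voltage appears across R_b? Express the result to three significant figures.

V ≈ 0.386 V

Series total: ΣR = 3.36 + 3.74 + 10.9 + 36.2 = 54.20 MΩ.
Voltage divider: V = V_DC · (3.740 / 54.20) = 5.60 × 0.06900 = 0.3864 V.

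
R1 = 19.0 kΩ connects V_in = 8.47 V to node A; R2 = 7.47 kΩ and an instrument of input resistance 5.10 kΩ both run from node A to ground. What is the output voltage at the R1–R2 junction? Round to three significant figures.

V_out ≈ 1.17 V

The load sits in parallel with R2, giving an effective lower resistance R2' = R2·R_L/(R2+R_L) = 3.031 kΩ.
Then V_out = V_in · R2'/(R1 + R2') = 8.47 × 3.031/22.03 = 1.165 V.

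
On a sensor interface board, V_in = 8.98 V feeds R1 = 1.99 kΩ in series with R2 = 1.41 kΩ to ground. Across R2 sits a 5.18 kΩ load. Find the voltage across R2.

V_out ≈ 3.21 V

R2 ‖ R_L = (1.41 × 5.18)/(1.41 + 5.18) = 1.108 kΩ.
Then V_out = V_in · R2'/(R1 + R2') = 8.98 × 1.108/3.098 = 3.212 V.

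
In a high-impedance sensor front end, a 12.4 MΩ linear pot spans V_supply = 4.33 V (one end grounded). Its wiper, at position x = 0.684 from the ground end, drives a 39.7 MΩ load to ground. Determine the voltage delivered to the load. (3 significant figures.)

The pot divides into 3.918 MΩ above the wiper and 8.482 MΩ below.
(x·R_p) ‖ R_L = 6.989 MΩ.
V_out = 4.33 × 6.989/(3.918 + 6.989) = 2.774 V.

V_out ≈ 2.77 V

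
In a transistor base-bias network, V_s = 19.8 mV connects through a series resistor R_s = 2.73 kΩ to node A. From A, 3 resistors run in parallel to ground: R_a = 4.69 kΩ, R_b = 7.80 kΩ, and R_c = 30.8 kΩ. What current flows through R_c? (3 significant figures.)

I ≈ 0.318 µA

Combine the parallel branches: R_p = (1/4.69 + 1/7.80 + 1/30.8)⁻¹ = 2.675 kΩ.
V_A by voltage divider: V_A = 19.8 × 2.675/(2.73 + 2.675) = 9.798 mV.
Branch current I = V_A/R_c = 9.798/30.8 = 0.3181 µA.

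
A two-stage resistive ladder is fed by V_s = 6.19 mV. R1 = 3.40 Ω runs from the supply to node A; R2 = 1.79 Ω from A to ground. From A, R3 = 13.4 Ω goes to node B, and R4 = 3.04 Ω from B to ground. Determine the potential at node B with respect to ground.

The second stage (R3 + R4 = 16.44 Ω) loads node A in parallel with R2.
R2 ‖ (R3+R4) = 1.614 Ω.
So V_A = 6.19 × 0.3219 = 1.993 mV.
Stage 2 is unloaded, so V_B = V_A · R4/(R3+R4) = 1.993 × 3.04/16.44 = 0.3685 mV.

V_B ≈ 0.368 mV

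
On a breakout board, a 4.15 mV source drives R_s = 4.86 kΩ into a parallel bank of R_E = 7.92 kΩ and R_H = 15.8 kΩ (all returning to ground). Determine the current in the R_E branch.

Combine the parallel branches: R_p = (1/7.92 + 1/15.8)⁻¹ = 5.276 kΩ.
Node voltage V_A = V_CC · R_p/(R_s + R_p) = 4.15 × 0.5205 = 2.160 mV.
Branch current I = V_A/R_E = 2.160/7.92 = 0.2727 µA.
(Check via current divider: I_total = 0.4094 µA; share G_k/ΣG = 0.6661 → same result.)

I ≈ 0.273 µA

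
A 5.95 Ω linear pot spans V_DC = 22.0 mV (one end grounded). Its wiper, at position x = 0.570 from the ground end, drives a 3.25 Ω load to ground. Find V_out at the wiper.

Lower segment x·R_p = 3.391 Ω; upper segment (1−x)·R_p = 2.559 Ω.
(x·R_p) ‖ R_L = 1.660 Ω.
Loaded-divider output: V_out = 22.0 × 0.3935 = 8.656 mV.

V_out ≈ 8.66 mV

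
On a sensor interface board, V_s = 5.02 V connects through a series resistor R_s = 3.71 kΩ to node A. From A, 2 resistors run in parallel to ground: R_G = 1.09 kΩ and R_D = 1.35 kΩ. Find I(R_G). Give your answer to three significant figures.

Equivalent of the parallel group: R_p = 0.6031 kΩ.
Node voltage V_A = V_s · R_p/(R_s + R_p) = 5.02 × 0.1398 = 0.7019 V.
I(R_G) = V_A / R_G = 0.7019/1.09 = 0.6440 mA.

I ≈ 0.644 mA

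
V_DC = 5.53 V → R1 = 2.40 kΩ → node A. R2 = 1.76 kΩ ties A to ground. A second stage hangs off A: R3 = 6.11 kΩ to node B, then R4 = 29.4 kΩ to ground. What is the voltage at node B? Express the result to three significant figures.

V_B ≈ 1.88 V

The second stage (R3 + R4 = 35.51 kΩ) loads node A in parallel with R2.
Effective lower resistance at A: R2 ‖ 35.51 = 1.677 kΩ.
First divider: V_A = V_DC · 1.677/(2.40 + 1.677) = 2.275 V.
V_B = V_A × 0.8279 = 1.883 V.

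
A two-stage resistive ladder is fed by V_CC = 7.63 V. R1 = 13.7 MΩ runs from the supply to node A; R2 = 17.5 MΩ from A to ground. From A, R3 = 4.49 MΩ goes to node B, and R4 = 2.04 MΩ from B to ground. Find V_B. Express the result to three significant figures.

Looking into the second stage from A: R3 + R4 = 6.530 MΩ appears in parallel with R2.
R2 ‖ (R3+R4) = 4.756 MΩ.
First divider: V_A = V_CC · 4.756/(13.7 + 4.756) = 1.966 V.
V_B = V_A × 0.3124 = 0.6142 V.

V_B ≈ 0.614 V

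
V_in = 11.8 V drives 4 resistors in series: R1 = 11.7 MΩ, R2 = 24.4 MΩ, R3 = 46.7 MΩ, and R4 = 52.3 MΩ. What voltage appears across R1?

V ≈ 1.02 V

Series total: ΣR = 11.7 + 24.4 + 46.7 + 52.3 = 135.1 MΩ.
By the voltage-divider rule, V = 11.8 × 11.70/135.1 = 1.022 V.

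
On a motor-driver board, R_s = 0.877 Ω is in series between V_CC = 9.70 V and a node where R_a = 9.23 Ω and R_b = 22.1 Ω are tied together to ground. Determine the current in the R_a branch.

I ≈ 0.926 A

Combine the parallel branches: R_p = (1/9.23 + 1/22.1)⁻¹ = 6.511 Ω.
V_A = 9.70 × 6.511/7.388 = 8.549 V.
Branch current I = V_A/R_a = 8.549/9.23 = 0.9262 A.
(Check via current divider: I_total = 1.313 A; share G_k/ΣG = 0.7054 → same result.)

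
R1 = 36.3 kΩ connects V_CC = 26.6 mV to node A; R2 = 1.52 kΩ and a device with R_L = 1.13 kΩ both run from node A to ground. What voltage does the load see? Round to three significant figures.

V_out ≈ 0.467 mV

The load sits in parallel with R2, giving an effective lower resistance R2' = R2·R_L/(R2+R_L) = 0.6482 kΩ.
Then V_out = V_CC · R2'/(R1 + R2') = 26.6 × 0.6482/36.95 = 0.4666 mV.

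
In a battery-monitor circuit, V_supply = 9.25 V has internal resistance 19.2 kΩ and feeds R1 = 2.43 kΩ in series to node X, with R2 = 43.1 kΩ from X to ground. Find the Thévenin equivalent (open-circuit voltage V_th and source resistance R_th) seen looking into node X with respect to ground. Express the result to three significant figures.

R1' = 19.2 + 2.43 = 21.63 kΩ (source resistance + R1).
V_th is the unloaded tap voltage: V_supply · R2/(R1'+R2) = 9.25 × 0.6658 = 6.159 V.
With V_supply suppressed (replaced by a short), R_th = R1' ‖ R2 = (21.63 × 43.1)/(21.63 + 43.1) = 14.40 kΩ.

V_th ≈ 6.16 V, R_th ≈ 14.4 kΩ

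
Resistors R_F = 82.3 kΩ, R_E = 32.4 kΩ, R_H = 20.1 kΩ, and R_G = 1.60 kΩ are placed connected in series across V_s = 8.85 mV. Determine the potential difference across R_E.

V ≈ 2.10 mV

Series total: ΣR = 82.3 + 32.4 + 20.1 + 1.60 = 136.4 kΩ.
Voltage divider: V = V_s · (32.40 / 136.4) = 8.85 × 0.2375 = 2.102 mV.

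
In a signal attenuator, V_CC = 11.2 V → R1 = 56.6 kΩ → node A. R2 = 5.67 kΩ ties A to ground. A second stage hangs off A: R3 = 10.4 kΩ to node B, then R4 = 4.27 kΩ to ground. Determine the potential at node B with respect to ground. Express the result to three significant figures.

Looking into the second stage from A: R3 + R4 = 14.67 kΩ appears in parallel with R2.
R2 ‖ (R3+R4) = 4.089 kΩ.
So V_A = 11.2 × 0.06738 = 0.7547 V.
Stage 2 is unloaded, so V_B = V_A · R4/(R3+R4) = 0.7547 × 4.27/14.67 = 0.2197 V.

V_B ≈ 0.220 V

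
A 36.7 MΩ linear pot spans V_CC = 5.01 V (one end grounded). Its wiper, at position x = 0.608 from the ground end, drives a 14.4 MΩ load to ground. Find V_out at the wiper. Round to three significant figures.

Lower segment x·R_p = 22.31 MΩ; upper segment (1−x)·R_p = 14.39 MΩ.
R_L loads the lower segment: effective lower R = 8.752 MΩ.
Loaded-divider output: V_out = 5.01 × 0.3782 = 1.895 V.

V_out ≈ 1.90 V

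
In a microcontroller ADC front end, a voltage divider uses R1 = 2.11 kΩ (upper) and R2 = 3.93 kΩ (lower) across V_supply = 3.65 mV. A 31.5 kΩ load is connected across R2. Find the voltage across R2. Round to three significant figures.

R2 ‖ R_L = (3.93 × 31.5)/(3.93 + 31.5) = 3.494 kΩ.
Voltage divider with the loaded lower leg: V_out = 3.65 × 3.494/(2.11 + 3.494) = 3.65 × 0.6235 = 2.276 mV.
(Unloaded it would be 2.37 mV; the load pulls it down.)

V_out ≈ 2.28 mV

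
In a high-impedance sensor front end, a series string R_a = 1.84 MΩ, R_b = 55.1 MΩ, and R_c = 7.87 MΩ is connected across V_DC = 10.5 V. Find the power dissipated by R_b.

P ≈ 1.45 µW

Series current I = V_DC/ΣR = 10.5/64.81 = 0.1620 µA.
P(R_b) = I²·R_b = (0.1620)² × 55.1 = 1.446 µW.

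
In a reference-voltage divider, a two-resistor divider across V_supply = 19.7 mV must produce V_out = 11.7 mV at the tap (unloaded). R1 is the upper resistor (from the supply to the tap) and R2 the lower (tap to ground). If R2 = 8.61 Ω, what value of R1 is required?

The divider ratio is R2/(R1+R2) = 11.7/19.7 = 0.5939.
R1 = R2·(1/k − 1) = 8.61 × 0.6838 = 5.887 Ω.

R1 ≈ 5.89 Ω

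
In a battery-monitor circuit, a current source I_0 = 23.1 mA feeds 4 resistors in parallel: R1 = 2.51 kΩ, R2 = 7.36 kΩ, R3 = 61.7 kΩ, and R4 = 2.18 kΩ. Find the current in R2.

Conductances: ΣG = 1/2.51 + 1/7.36 + 1/61.7 + 1/2.18 = 1.009 (1/kΩ).
By the current-divider rule, I = I_0 · G_k/ΣG = 23.1 × 0.1346 = 3.110 mA.

I ≈ 3.11 mA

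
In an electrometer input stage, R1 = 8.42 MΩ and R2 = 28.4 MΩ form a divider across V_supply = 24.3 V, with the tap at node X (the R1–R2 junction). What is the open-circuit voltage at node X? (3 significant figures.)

V_th ≈ 18.7 V

V_th is the unloaded tap voltage: V_supply · R2/(R1+R2) = 24.3 × 0.7713 = 18.74 V.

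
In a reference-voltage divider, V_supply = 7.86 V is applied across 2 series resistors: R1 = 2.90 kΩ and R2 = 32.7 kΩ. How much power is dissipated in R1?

Series current I = V_supply/ΣR = 7.86/35.60 = 0.2208 mA.
P(R1) = I²·R1 = (0.2208)² × 2.90 = 0.1414 mW.

P ≈ 0.141 mW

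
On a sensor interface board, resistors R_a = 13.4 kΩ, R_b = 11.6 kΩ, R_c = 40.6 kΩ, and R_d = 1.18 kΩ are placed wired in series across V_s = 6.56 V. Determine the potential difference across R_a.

Total series resistance ΣR = 13.4 + 11.6 + 40.6 + 1.18 = 66.78 kΩ.
V = V_s · R/ΣR = 6.56 × 0.2007 = 1.316 V.

V ≈ 1.32 V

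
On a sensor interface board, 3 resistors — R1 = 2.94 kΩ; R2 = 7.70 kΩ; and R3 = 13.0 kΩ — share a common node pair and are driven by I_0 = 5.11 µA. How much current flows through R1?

I ≈ 3.18 µA

Total conductance ΣG = 1/2.94 + 1/7.70 + 1/13.0 = 0.5469 (units of 1/kΩ).
R1 takes the fraction G_k/ΣG = 0.3401/0.5469 = 0.6219, so I = 5.11 × 0.6219 = 3.178 µA.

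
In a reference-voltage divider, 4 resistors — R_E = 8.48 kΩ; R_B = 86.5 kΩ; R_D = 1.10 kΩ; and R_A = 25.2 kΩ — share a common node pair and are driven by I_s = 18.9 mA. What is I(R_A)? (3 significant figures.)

Total conductance ΣG = 1/8.48 + 1/86.5 + 1/1.10 + 1/25.2 = 1.078 (units of 1/kΩ).
By the current-divider rule, I = I_s · G_k/ΣG = 18.9 × 0.03680 = 0.6956 mA.

I ≈ 0.696 mA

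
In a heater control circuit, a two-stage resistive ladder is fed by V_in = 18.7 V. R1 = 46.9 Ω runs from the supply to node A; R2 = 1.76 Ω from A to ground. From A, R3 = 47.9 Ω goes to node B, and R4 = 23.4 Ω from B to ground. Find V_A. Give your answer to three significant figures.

Looking into the second stage from A: R3 + R4 = 71.30 Ω appears in parallel with R2.
Effective lower resistance at A: R2 ‖ 71.30 = 1.718 Ω.
First divider: V_A = V_in · 1.718/(46.9 + 1.718) = 0.6606 V.

V_A ≈ 0.661 V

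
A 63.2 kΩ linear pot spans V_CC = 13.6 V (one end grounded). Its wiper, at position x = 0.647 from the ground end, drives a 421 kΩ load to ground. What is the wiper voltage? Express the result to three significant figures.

V_out ≈ 8.51 V

The pot divides into 22.31 kΩ above the wiper and 40.89 kΩ below.
R_L loads the lower segment: effective lower R = 37.27 kΩ.
V_out = 13.6 × 37.27/(22.31 + 37.27) = 8.508 V.
(Unloaded: V_out = x·V_CC = 8.80 V.)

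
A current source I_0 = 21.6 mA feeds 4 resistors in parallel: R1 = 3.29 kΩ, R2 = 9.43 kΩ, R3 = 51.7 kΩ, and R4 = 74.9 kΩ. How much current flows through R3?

I ≈ 0.944 mA

Conductances: ΣG = 1/3.29 + 1/9.43 + 1/51.7 + 1/74.9 = 0.4427 (1/kΩ).
Current divider: I(R3) = I_0 · G_k/ΣG = 21.6 × (0.01934/0.4427) = 21.6 × 0.04369 = 0.9438 mA.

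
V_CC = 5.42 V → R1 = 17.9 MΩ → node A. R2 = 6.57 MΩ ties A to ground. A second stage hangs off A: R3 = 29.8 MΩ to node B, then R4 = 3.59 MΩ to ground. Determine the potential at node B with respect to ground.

Node A sees R2 in parallel with the series input of stage 2, R3 + R4 = 33.39 MΩ.
R2 ‖ (R3+R4) = 5.490 MΩ.
First divider: V_A = V_CC · 5.490/(17.9 + 5.490) = 1.272 V.
Then the unloaded second divider: V_B = V_A × R4/(R3+R4) = 1.272 × 0.1075 = 0.1368 V.

V_B ≈ 0.137 V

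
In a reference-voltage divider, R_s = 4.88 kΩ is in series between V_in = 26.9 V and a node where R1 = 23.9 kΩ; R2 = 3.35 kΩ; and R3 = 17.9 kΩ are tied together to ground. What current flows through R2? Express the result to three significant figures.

Combine the parallel branches: R_p = (1/23.9 + 1/3.35 + 1/17.9)⁻¹ = 2.524 kΩ.
Node voltage V_A = V_in · R_p/(R_s + R_p) = 26.9 × 0.3409 = 9.170 V.
I(R2) = V_A / R2 = 9.170/3.35 = 2.737 mA.
(Check via current divider: I_total = 3.633 mA; share G_k/ΣG = 0.7534 → same result.)

I ≈ 2.74 mA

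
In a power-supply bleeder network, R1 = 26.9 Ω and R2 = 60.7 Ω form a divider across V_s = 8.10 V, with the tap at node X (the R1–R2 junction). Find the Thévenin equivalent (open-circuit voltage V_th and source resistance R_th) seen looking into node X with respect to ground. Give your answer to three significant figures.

V_th ≈ 5.61 V, R_th ≈ 18.6 Ω

V_th is the unloaded tap voltage: V_s · R2/(R1+R2) = 8.10 × 0.6929 = 5.613 V.
Looking into X with the source shorted: R_th = R1·R2/(R1+R2) = 26.90 × 60.7/87.60 = 18.64 Ω.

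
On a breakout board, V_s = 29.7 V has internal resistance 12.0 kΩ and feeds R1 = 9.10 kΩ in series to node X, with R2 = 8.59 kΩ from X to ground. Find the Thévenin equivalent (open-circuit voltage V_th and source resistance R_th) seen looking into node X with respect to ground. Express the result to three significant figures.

R1' = 12.0 + 9.10 = 21.10 kΩ (source resistance + R1).
V_th is the unloaded tap voltage: V_s · R2/(R1'+R2) = 29.7 × 0.2893 = 8.593 V.
Looking into X with the source shorted: R_th = R1'·R2/(R1'+R2) = 21.10 × 8.59/29.69 = 6.105 kΩ.

V_th ≈ 8.59 V, R_th ≈ 6.10 kΩ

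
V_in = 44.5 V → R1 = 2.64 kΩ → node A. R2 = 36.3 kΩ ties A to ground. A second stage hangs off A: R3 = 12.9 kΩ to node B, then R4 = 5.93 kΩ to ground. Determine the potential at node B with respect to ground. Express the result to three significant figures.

Looking into the second stage from A: R3 + R4 = 18.83 kΩ appears in parallel with R2.
Effective lower resistance at A: R2 ‖ 18.83 = 12.40 kΩ.
So V_A = 44.5 × 0.8245 = 36.69 V.
V_B = V_A × 0.3149 = 11.55 V.

V_B ≈ 11.6 V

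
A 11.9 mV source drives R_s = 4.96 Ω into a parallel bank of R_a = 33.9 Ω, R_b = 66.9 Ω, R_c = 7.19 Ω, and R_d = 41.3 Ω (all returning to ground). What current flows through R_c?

Parallel bank: R_p = 1/(1/33.9 + 1/66.9 + 1/7.19 + 1/41.3) = 4.814 Ω.
Node voltage V_A = V_in · R_p/(R_s + R_p) = 11.9 × 0.4925 = 5.861 mV.
Branch current I = V_A/R_c = 5.861/7.19 = 0.8151 mA.

I ≈ 0.815 mA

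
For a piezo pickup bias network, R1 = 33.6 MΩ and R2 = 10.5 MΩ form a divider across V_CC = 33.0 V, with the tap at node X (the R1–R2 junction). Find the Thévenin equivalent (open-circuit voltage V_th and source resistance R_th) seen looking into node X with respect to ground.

V_th ≈ 7.86 V, R_th ≈ 8.00 MΩ

With X open, the divider is unloaded: V_th = 33.0 × 10.5/44.10 = 7.857 V.
Looking into X with the source shorted: R_th = R1·R2/(R1+R2) = 33.60 × 10.5/44.10 = 8.000 MΩ.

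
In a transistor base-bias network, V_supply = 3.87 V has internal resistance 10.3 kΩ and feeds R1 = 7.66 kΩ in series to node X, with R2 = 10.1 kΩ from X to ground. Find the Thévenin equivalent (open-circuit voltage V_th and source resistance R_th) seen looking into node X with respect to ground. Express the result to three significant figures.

V_th ≈ 1.39 V, R_th ≈ 6.46 kΩ

R1' = 10.3 + 7.66 = 17.96 kΩ (source resistance + R1).
With X open, the divider is unloaded: V_th = 3.87 × 10.1/28.06 = 1.393 V.
Zeroing V_supply shorts the top of R1' to ground, so R_th = R1' ‖ R2 = 6.465 kΩ.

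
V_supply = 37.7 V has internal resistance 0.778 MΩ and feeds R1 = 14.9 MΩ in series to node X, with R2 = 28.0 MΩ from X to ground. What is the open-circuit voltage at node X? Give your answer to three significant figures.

V_th ≈ 24.2 V

R1' = 0.778 + 14.9 = 15.68 MΩ (source resistance + R1).
V_th is the unloaded tap voltage: V_supply · R2/(R1'+R2) = 37.7 × 0.6411 = 24.17 V.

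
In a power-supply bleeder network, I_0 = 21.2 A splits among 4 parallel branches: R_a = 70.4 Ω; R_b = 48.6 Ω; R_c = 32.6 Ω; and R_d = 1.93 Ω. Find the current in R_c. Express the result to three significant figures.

I ≈ 1.11 A

Total conductance ΣG = 1/70.4 + 1/48.6 + 1/32.6 + 1/1.93 = 0.5836 (units of 1/Ω).
Current divider: I(R_c) = I_0 · G_k/ΣG = 21.2 × (0.03067/0.5836) = 21.2 × 0.05256 = 1.114 A.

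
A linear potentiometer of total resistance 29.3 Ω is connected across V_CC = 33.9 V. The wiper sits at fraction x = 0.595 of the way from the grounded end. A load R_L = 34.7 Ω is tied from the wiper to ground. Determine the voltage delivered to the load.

The pot divides into 11.87 Ω above the wiper and 17.43 Ω below.
(x·R_p) ‖ R_L = 11.60 Ω.
Loaded-divider output: V_out = 33.9 × 0.4944 = 16.76 V.
(Unloaded: V_out = x·V_CC = 20.2 V.)

V_out ≈ 16.8 V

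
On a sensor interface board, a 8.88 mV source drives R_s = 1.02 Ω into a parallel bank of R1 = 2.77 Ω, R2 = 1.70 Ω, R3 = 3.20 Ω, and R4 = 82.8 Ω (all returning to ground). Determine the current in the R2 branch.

Parallel bank: R_p = 1/(1/2.77 + 1/1.70 + 1/3.20 + 1/82.8) = 0.7850 Ω.
V_A = 8.88 × 0.7850/1.805 = 3.862 mV.
Branch current I = V_A/R2 = 3.862/1.70 = 2.272 mA.
(Check via current divider: I_total = 4.920 mA; share G_k/ΣG = 0.4618 → same result.)

I ≈ 2.27 mA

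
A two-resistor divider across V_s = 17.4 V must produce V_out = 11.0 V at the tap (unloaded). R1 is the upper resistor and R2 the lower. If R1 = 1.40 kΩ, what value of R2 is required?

R2 ≈ 2.41 kΩ

The divider ratio is R2/(R1+R2) = 11.0/17.4 = 0.6322.
R2 = R1 · 0.6322/(1 − 0.6322) = 2.406 kΩ.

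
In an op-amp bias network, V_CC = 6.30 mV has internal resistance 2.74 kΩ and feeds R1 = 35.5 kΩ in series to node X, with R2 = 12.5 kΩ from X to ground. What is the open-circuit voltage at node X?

V_th ≈ 1.55 mV

R1' = 2.74 + 35.5 = 38.24 kΩ (source resistance + R1).
Open-circuit (no load on X): V_th = V_CC · R2/(R1' + R2) = 6.30 × 12.5/(38.24 + 12.5) = 1.552 mV.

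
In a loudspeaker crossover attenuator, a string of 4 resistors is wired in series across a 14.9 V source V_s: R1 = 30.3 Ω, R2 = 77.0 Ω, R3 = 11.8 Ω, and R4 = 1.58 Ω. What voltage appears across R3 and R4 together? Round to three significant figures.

Total series resistance ΣR = 30.3 + 77.0 + 11.8 + 1.58 = 120.7 Ω.
R_{R3..R4} = 11.8 + 1.58 = 13.38 Ω.
Voltage divider: V = V_s · (13.38 / 120.7) = 14.9 × 0.1109 = 1.652 V.

V ≈ 1.65 V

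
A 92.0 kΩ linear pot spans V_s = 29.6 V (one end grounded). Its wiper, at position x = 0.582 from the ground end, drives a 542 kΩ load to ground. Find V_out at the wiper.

Split the track: R_lower = x·R_p = 53.54 kΩ, R_upper = (1−x)·R_p = 38.46 kΩ.
Lower segment in parallel with the load: 53.54 ‖ 542 = 48.73 kΩ.
Then V_out = V_s · 48.73/(38.46 + 48.73) = 16.54 V.
(Unloaded: V_out = x·V_s = 17.2 V.)

V_out ≈ 16.5 V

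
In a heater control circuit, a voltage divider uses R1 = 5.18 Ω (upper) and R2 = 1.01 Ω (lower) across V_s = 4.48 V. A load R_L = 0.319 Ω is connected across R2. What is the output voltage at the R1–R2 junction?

V_out ≈ 0.200 V

First combine the lower leg with the load: R2 ‖ R_L = 0.2424 Ω.
Now apply the divider: V_out = 4.48 × 0.04471 = 0.2003 V.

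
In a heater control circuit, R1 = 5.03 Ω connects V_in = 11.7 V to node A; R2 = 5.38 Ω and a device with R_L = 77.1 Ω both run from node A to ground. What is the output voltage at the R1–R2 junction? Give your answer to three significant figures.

The load sits in parallel with R2, giving an effective lower resistance R2' = R2·R_L/(R2+R_L) = 5.029 Ω.
Voltage divider with the loaded lower leg: V_out = 11.7 × 5.029/(5.03 + 5.029) = 11.7 × 0.5000 = 5.849 V.
(Unloaded it would be 6.05 V; the load pulls it down.)

V_out ≈ 5.85 V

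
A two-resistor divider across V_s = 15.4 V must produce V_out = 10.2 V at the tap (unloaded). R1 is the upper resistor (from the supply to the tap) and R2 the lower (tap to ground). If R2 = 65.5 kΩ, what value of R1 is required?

R1 ≈ 33.4 kΩ

Required fraction k = V_out/V_s = 0.6623.
R1 = R2·(1/k − 1) = 65.5 × 0.5098 = 33.39 kΩ.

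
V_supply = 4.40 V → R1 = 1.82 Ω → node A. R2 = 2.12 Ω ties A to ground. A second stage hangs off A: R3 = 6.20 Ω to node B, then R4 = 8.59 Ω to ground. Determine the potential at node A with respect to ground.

V_A ≈ 2.22 V

The second stage (R3 + R4 = 14.79 Ω) loads node A in parallel with R2.
R2 ‖ (R3+R4) = 1.854 Ω.
First divider: V_A = V_supply · 1.854/(1.82 + 1.854) = 2.220 V.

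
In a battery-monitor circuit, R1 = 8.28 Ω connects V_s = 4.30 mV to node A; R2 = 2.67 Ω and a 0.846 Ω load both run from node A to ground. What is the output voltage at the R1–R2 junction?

V_out ≈ 0.310 mV

R2 ‖ R_L = (2.67 × 0.846)/(2.67 + 0.846) = 0.6424 Ω.
Voltage divider with the loaded lower leg: V_out = 4.30 × 0.6424/(8.28 + 0.6424) = 4.30 × 0.07200 = 0.3096 mV.
(Unloaded it would be 1.05 mV; the load pulls it down.)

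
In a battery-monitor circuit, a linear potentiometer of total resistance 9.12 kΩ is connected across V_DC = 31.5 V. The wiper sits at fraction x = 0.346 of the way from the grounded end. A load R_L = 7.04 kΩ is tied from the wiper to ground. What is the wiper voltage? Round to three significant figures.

V_out ≈ 8.43 V

Lower segment x·R_p = 3.156 kΩ; upper segment (1−x)·R_p = 5.964 kΩ.
Lower segment in parallel with the load: 3.156 ‖ 7.04 = 2.179 kΩ.
Then V_out = V_DC · 2.179/(5.964 + 2.179) = 8.428 V.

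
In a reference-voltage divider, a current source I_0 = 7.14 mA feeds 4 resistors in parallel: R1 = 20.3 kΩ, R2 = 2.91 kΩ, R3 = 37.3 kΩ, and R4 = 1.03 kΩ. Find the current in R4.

Conductances: ΣG = 1/20.3 + 1/2.91 + 1/37.3 + 1/1.03 = 1.391 (1/kΩ).
By the current-divider rule, I = I_0 · G_k/ΣG = 7.14 × 0.6982 = 4.985 mA.

I ≈ 4.98 mA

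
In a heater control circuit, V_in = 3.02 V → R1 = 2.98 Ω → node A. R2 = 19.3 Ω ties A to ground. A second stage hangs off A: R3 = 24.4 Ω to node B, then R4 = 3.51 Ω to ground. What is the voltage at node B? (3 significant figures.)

V_B ≈ 0.301 V

The second stage (R3 + R4 = 27.91 Ω) loads node A in parallel with R2.
Effective lower resistance at A: R2 ‖ 27.91 = 11.41 Ω.
So V_A = 3.02 × 0.7929 = 2.395 V.
Stage 2 is unloaded, so V_B = V_A · R4/(R3+R4) = 2.395 × 3.51/27.91 = 0.3011 V.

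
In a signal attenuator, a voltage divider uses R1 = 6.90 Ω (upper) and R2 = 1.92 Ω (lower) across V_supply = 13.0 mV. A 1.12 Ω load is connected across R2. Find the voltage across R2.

The load sits in parallel with R2, giving an effective lower resistance R2' = R2·R_L/(R2+R_L) = 0.7074 Ω.
Voltage divider with the loaded lower leg: V_out = 13.0 × 0.7074/(6.90 + 0.7074) = 13.0 × 0.09298 = 1.209 mV.
(Unloaded it would be 2.83 mV; the load pulls it down.)

V_out ≈ 1.21 mV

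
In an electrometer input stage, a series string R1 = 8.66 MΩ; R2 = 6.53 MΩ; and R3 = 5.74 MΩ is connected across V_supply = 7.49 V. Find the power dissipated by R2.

P ≈ 0.836 µW

ΣR = 20.93 MΩ → I = 7.49/20.93 = 0.3579 µA.
P(R2) = I²·R2 = (0.3579)² × 6.53 = 0.8363 µW.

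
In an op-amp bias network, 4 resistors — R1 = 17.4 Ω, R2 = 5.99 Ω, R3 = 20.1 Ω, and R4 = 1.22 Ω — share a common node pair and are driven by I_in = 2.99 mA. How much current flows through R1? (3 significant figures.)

I ≈ 0.157 mA

ΣG = 1/17.4 + 1/5.99 + 1/20.1 + 1/1.22 = 1.094.
Current divider: I(R1) = I_in · G_k/ΣG = 2.99 × (0.05747/1.094) = 2.99 × 0.05254 = 0.1571 mA.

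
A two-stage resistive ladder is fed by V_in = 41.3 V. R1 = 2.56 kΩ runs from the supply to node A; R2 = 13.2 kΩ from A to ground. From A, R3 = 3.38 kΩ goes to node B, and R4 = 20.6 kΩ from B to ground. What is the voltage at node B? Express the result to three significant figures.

The second stage (R3 + R4 = 23.98 kΩ) loads node A in parallel with R2.
R2 ‖ (R3+R4) = 8.514 kΩ.
V_A = 41.3 × 8.514/(2.56 + 8.514) = 31.75 V.
Then the unloaded second divider: V_B = V_A × R4/(R3+R4) = 31.75 × 0.8590 = 27.28 V.

V_B ≈ 27.3 V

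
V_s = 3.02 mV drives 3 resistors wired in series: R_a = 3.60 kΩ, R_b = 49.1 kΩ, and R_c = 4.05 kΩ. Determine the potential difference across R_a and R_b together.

Total series resistance ΣR = 3.60 + 49.1 + 4.05 = 56.75 kΩ.
R_{R_a..R_b} = 3.60 + 49.1 = 52.70 kΩ.
By the voltage-divider rule, V = 3.02 × 52.70/56.75 = 2.804 mV.

V ≈ 2.80 mV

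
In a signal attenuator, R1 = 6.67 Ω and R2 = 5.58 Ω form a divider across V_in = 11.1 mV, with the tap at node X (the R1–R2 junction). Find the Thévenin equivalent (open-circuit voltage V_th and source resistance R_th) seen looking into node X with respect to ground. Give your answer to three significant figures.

V_th ≈ 5.06 mV, R_th ≈ 3.04 Ω

V_th is the unloaded tap voltage: V_in · R2/(R1+R2) = 11.1 × 0.4555 = 5.056 mV.
Looking into X with the source shorted: R_th = R1·R2/(R1+R2) = 6.670 × 5.58/12.25 = 3.038 Ω.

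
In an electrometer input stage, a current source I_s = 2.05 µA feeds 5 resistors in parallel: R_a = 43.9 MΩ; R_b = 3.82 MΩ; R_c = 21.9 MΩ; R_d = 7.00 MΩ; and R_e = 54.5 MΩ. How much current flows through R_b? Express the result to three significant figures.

Total conductance ΣG = 1/43.9 + 1/3.82 + 1/21.9 + 1/7.00 + 1/54.5 = 0.4914 (units of 1/MΩ).
By the current-divider rule, I = I_s · G_k/ΣG = 2.05 × 0.5327 = 1.092 µA.

I ≈ 1.09 µA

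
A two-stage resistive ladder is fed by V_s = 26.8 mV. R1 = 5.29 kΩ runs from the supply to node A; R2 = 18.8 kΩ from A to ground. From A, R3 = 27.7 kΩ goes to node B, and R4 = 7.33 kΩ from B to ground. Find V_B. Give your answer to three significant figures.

Looking into the second stage from A: R3 + R4 = 35.03 kΩ appears in parallel with R2.
R2 ‖ (R3+R4) = 12.23 kΩ.
V_A = 26.8 × 12.23/(5.29 + 12.23) = 18.71 mV.
V_B = V_A × 0.2092 = 3.915 mV.

V_B ≈ 3.92 mV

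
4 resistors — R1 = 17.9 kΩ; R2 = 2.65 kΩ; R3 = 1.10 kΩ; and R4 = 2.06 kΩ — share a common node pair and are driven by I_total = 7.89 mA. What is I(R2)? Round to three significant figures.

I ≈ 1.63 mA

Total conductance ΣG = 1/17.9 + 1/2.65 + 1/1.10 + 1/2.06 = 1.828 (units of 1/kΩ).
Current divider: I(R2) = I_total · G_k/ΣG = 7.89 × (0.3774/1.828) = 7.89 × 0.2065 = 1.629 mA.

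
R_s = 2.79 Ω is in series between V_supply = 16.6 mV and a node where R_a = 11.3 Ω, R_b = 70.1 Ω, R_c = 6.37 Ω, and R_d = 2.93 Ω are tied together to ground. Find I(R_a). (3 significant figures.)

Equivalent of the parallel group: R_p = 1.664 Ω.
Node voltage V_A = V_supply · R_p/(R_s + R_p) = 16.6 × 0.3736 = 6.201 mV.
Branch current I = V_A/R_a = 6.201/11.3 = 0.5488 mA.

I ≈ 0.549 mA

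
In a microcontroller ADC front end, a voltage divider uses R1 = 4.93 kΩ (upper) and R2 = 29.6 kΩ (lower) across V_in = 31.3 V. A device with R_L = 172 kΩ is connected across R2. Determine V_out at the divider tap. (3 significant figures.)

V_out ≈ 26.2 V

The load sits in parallel with R2, giving an effective lower resistance R2' = R2·R_L/(R2+R_L) = 25.25 kΩ.
Voltage divider with the loaded lower leg: V_out = 31.3 × 25.25/(4.93 + 25.25) = 31.3 × 0.8367 = 26.19 V.
(Unloaded it would be 26.8 V; the load pulls it down.)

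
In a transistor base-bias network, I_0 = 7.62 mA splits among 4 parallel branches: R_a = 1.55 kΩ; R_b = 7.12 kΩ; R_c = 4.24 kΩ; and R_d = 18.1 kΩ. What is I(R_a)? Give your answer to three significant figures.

ΣG = 1/1.55 + 1/7.12 + 1/4.24 + 1/18.1 = 1.077.
Current divider: I(R_a) = I_0 · G_k/ΣG = 7.62 × (0.6452/1.077) = 7.62 × 0.5992 = 4.566 mA.

I ≈ 4.57 mA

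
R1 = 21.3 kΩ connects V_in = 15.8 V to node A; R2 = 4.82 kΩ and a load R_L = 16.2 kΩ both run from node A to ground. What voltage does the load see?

V_out ≈ 2.35 V

The load sits in parallel with R2, giving an effective lower resistance R2' = R2·R_L/(R2+R_L) = 3.715 kΩ.
Then V_out = V_in · R2'/(R1 + R2') = 15.8 × 3.715/25.01 = 2.346 V.
(Unloaded it would be 2.92 V; the load pulls it down.)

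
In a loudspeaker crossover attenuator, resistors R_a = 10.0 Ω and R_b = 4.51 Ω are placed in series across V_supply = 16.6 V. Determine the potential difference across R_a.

ΣR = 10.0 + 4.51 = 14.51 Ω.
By the voltage-divider rule, V = 16.6 × 10.00/14.51 = 11.44 V.

V ≈ 11.4 V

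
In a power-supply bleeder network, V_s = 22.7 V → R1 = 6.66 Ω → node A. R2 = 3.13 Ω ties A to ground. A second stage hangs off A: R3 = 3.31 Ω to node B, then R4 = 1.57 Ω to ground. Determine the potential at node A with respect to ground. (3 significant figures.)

Node A sees R2 in parallel with the series input of stage 2, R3 + R4 = 4.880 Ω.
Effective lower resistance at A: R2 ‖ 4.880 = 1.907 Ω.
V_A = 22.7 × 1.907/(6.66 + 1.907) = 5.053 V.

V_A ≈ 5.05 V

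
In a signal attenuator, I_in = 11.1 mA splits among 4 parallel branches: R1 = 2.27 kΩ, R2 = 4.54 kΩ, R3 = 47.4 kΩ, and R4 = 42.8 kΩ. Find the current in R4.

ΣG = 1/2.27 + 1/4.54 + 1/47.4 + 1/42.8 = 0.7053.
By the current-divider rule, I = I_in · G_k/ΣG = 11.1 × 0.03313 = 0.3677 mA.

I ≈ 0.368 mA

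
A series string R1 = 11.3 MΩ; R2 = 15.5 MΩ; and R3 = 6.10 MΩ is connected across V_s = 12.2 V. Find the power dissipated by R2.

P ≈ 2.13 µW

The common current is I = 12.2/32.90 = 0.3708 µA.
P(R2) = I²·R2 = (0.3708)² × 15.5 = 2.131 µW.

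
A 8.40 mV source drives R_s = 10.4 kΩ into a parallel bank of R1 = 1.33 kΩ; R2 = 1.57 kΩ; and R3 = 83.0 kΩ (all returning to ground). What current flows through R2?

Combine the parallel branches: R_p = (1/1.33 + 1/1.57 + 1/83.0)⁻¹ = 0.7138 kΩ.
V_A by voltage divider: V_A = 8.40 × 0.7138/(10.4 + 0.7138) = 0.5395 mV.
Branch current I = V_A/R2 = 0.5395/1.57 = 0.3437 µA.

I ≈ 0.344 µA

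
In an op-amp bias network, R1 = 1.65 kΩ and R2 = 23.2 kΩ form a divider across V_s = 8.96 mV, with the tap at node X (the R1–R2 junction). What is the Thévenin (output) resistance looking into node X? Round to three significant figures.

Zeroing V_s shorts the top of R1 to ground, so R_th = R1 ‖ R2 = 1.540 kΩ.

R_th ≈ 1.54 kΩ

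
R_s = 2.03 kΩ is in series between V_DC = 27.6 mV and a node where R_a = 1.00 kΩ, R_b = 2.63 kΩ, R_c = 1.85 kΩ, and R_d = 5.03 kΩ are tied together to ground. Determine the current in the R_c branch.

I ≈ 2.81 µA

Parallel bank: R_p = 1/(1/1.00 + 1/2.63 + 1/1.85 + 1/5.03) = 0.4718 kΩ.
Node voltage V_A = V_DC · R_p/(R_s + R_p) = 27.6 × 0.1886 = 5.205 mV.
Branch current I = V_A/R_c = 5.205/1.85 = 2.813 µA.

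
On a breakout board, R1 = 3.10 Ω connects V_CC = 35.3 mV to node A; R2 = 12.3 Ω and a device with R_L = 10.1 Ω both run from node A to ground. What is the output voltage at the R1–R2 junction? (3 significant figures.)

The load sits in parallel with R2, giving an effective lower resistance R2' = R2·R_L/(R2+R_L) = 5.546 Ω.
Voltage divider with the loaded lower leg: V_out = 35.3 × 5.546/(3.10 + 5.546) = 35.3 × 0.6415 = 22.64 mV.

V_out ≈ 22.6 mV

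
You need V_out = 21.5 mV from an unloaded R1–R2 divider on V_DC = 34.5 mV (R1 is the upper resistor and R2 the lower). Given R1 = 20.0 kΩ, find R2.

The divider ratio is R2/(R1+R2) = 21.5/34.5 = 0.6232.
R2 = R1 · 0.6232/(1 − 0.6232) = 33.08 kΩ.

R2 ≈ 33.1 kΩ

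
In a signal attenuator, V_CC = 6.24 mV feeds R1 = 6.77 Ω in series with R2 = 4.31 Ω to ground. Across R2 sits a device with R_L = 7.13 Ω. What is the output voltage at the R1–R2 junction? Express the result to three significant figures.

R2 ‖ R_L = (4.31 × 7.13)/(4.31 + 7.13) = 2.686 Ω.
Voltage divider with the loaded lower leg: V_out = 6.24 × 2.686/(6.77 + 2.686) = 6.24 × 0.2841 = 1.773 mV.
(Unloaded it would be 2.43 mV; the load pulls it down.)

V_out ≈ 1.77 mV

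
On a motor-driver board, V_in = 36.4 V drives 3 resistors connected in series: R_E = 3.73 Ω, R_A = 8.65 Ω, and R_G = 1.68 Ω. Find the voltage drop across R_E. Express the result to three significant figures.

Series total: ΣR = 3.73 + 8.65 + 1.68 = 14.06 Ω.
By the voltage-divider rule, V = 36.4 × 3.730/14.06 = 9.657 V.

V ≈ 9.66 V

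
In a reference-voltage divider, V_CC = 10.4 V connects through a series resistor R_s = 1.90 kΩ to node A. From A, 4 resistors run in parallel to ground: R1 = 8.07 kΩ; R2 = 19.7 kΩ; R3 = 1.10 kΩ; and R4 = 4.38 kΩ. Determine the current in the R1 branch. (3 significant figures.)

Combine the parallel branches: R_p = (1/8.07 + 1/19.7 + 1/1.10 + 1/4.38)⁻¹ = 0.7621 kΩ.
Node voltage V_A = V_CC · R_p/(R_s + R_p) = 10.4 × 0.2863 = 2.977 V.
I(R1) = V_A / R1 = 2.977/8.07 = 0.3690 mA.
(Check via current divider: I_total = 3.907 mA; share G_k/ΣG = 0.09444 → same result.)

I ≈ 0.369 mA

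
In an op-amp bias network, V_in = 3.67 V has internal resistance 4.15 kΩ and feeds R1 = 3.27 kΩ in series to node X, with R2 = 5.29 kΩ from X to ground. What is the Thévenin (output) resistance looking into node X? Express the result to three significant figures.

R_th ≈ 3.09 kΩ

R1' = 4.15 + 3.27 = 7.420 kΩ (source resistance + R1).
With V_in suppressed (replaced by a short), R_th = R1' ‖ R2 = (7.420 × 5.29)/(7.420 + 5.29) = 3.088 kΩ.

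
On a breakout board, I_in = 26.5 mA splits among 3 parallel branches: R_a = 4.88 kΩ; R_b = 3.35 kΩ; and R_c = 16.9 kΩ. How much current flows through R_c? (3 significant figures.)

ΣG = 1/4.88 + 1/3.35 + 1/16.9 = 0.5626.
By the current-divider rule, I = I_in · G_k/ΣG = 26.5 × 0.1052 = 2.787 mA.

I ≈ 2.79 mA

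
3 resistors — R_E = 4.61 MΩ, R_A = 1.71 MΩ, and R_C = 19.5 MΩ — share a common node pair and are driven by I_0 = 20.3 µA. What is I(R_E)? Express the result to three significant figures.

Conductances: ΣG = 1/4.61 + 1/1.71 + 1/19.5 = 0.8530 (1/MΩ).
R_E takes the fraction G_k/ΣG = 0.2169/0.8530 = 0.2543, so I = 20.3 × 0.2543 = 5.162 µA.

I ≈ 5.16 µA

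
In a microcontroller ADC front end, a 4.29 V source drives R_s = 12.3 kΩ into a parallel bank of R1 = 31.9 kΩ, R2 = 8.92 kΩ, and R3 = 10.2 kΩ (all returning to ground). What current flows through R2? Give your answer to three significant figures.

I ≈ 0.121 mA

Equivalent of the parallel group: R_p = 4.141 kΩ.
V_A = 4.29 × 4.141/16.44 = 1.080 V.
Branch current I = V_A/R2 = 1.080/8.92 = 0.1211 mA.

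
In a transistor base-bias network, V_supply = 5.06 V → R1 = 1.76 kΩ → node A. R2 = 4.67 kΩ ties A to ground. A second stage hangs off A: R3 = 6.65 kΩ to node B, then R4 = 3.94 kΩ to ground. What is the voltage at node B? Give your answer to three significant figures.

V_B ≈ 1.22 V

Node A sees R2 in parallel with the series input of stage 2, R3 + R4 = 10.59 kΩ.
R2 ‖ (R3+R4) = 3.241 kΩ.
V_A = 5.06 × 3.241/(1.76 + 3.241) = 3.279 V.
Then the unloaded second divider: V_B = V_A × R4/(R3+R4) = 3.279 × 0.3720 = 1.220 V.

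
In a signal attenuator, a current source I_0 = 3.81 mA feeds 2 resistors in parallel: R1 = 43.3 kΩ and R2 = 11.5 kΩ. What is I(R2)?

I ≈ 3.01 mA

With just two branches, the current splits inversely with resistance.
So I = 3.81 × 43.3/54.80 = 3.010 mA.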